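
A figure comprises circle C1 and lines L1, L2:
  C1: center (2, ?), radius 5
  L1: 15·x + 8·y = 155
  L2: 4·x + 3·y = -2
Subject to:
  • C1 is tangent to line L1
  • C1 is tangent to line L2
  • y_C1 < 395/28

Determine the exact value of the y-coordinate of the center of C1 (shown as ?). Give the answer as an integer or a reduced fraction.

5

1. [C1‖L1]  y_C1² − (125/4)y_C1 + 525/4 = 0  ⇒  y_C1 = 5 or 105/4
2. [C1‖L2]  y_C1² + (20/3)y_C1 − 175/3 = 0  ⇒  y_C1 = -35/3 or 5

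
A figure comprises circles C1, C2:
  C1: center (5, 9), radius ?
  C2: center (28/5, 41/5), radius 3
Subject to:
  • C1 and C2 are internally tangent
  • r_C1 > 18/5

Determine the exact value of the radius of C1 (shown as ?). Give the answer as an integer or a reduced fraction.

1. [int C1,C2]  r_C1² − 6r_C1 + 8 = 0  ⇒  r_C1 = 2 or 4
2. given r_C1 > 18/5: keep 4

4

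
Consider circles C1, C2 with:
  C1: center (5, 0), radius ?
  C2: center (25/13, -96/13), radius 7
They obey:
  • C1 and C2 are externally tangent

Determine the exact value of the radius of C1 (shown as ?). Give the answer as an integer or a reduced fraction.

1. [ext C1·C2]  r_C1² + 14r_C1 − 15 = 0  ⇒  r_C1 = 1 (r>0 drops 1)

1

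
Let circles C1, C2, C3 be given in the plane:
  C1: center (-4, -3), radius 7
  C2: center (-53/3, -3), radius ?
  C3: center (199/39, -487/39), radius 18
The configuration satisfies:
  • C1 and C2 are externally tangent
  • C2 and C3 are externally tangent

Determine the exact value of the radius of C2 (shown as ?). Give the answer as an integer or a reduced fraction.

20/3

1. [ext C1·C2]  r_C2² + 14r_C2 − 1240/9 = 0  ⇒  r_C2 = 20/3 (r>0 drops 1)
2. [ext C2·C3]  r_C2² + 36r_C2 − 2560/9 = 0  ⇒  r_C2 = 20/3 (r>0 drops 1)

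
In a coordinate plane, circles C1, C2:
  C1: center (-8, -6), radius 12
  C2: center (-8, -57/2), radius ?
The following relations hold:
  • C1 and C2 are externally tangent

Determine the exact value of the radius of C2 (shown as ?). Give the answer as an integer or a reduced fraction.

1. [ext C1·C2]  r_C2² + 24r_C2 − 1449/4 = 0  ⇒  r_C2 = 21/2 (r>0 drops 1)

21/2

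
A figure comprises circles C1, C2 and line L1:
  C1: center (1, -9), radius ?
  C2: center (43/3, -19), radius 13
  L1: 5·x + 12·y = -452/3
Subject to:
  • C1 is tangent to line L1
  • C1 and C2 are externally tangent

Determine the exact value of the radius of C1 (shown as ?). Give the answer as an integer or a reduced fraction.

1. [C1‖L1]  r_C1² − 121/9 = 0  ⇒  r_C1 = 11/3 (r>0 drops 1)
2. [ext C1·C2]  r_C1² + 26r_C1 − 979/9 = 0  ⇒  r_C1 = 11/3 (r>0 drops 1)

11/3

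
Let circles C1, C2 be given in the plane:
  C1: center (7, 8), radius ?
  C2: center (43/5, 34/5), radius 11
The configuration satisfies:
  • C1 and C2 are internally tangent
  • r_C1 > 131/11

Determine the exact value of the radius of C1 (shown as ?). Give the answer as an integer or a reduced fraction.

1. [int C1,C2]  r_C1² − 22r_C1 + 117 = 0  ⇒  r_C1 = 9 or 13
2. given r_C1 > 131/11: keep 13

13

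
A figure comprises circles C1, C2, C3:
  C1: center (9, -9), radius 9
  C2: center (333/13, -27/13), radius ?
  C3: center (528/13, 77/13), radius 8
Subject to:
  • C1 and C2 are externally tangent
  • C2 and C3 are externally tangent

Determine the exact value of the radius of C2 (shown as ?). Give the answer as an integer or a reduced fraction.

9

1. [ext C1·C2]  r_C2² + 18r_C2 − 243 = 0  ⇒  r_C2 = 9 (r>0 drops 1)
2. [ext C2·C3]  r_C2² + 16r_C2 − 225 = 0  ⇒  r_C2 = 9 (r>0 drops 1)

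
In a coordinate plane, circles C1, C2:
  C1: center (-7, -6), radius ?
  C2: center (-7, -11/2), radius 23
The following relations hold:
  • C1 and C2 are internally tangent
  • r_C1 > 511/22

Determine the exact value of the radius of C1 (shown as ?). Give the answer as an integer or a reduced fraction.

1. [int C1,C2]  r_C1² − 46r_C1 + 2115/4 = 0  ⇒  r_C1 = 45/2 or 47/2
2. given r_C1 > 511/22: keep 47/2

47/2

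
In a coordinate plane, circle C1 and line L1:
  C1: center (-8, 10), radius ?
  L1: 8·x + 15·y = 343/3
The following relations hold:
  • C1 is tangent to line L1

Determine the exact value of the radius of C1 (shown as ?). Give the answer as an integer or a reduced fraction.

1. [C1‖L1]  r_C1² − 25/9 = 0  ⇒  r_C1 = 5/3 (r>0 drops 1)

5/3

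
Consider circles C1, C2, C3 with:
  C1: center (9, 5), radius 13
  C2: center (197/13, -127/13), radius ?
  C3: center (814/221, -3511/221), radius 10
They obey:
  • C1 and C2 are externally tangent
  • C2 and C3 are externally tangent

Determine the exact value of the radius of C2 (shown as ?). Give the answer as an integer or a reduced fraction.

3

1. [ext C1·C2]  r_C2² + 26r_C2 − 87 = 0  ⇒  r_C2 = 3 (r>0 drops 1)
2. [ext C2·C3]  r_C2² + 20r_C2 − 69 = 0  ⇒  r_C2 = 3 (r>0 drops 1)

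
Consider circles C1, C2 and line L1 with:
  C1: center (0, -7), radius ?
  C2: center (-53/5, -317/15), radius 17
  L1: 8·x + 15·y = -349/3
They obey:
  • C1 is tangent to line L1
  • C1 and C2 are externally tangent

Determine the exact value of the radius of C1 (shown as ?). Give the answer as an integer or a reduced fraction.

2/3

1. [C1‖L1]  r_C1² − 4/9 = 0  ⇒  r_C1 = 2/3 (r>0 drops 1)
2. [ext C1·C2]  r_C1² + 34r_C1 − 208/9 = 0  ⇒  r_C1 = 2/3 (r>0 drops 1)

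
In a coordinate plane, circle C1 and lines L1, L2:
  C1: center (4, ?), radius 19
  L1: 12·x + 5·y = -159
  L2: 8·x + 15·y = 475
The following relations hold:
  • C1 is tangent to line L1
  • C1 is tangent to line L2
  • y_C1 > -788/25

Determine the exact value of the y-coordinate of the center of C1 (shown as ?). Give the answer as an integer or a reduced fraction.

8

1. [C1‖L1]  y_C1² + (414/5)y_C1 − 3632/5 = 0  ⇒  y_C1 = -454/5 or 8
2. [C1‖L2]  y_C1² − (886/15)y_C1 + 6128/15 = 0  ⇒  y_C1 = 8 or 766/15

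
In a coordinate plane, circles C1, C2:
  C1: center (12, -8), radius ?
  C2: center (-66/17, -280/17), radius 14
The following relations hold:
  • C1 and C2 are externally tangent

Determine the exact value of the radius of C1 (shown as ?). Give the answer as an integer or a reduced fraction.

1. [ext C1·C2]  r_C1² + 28r_C1 − 128 = 0  ⇒  r_C1 = 4 (r>0 drops 1)

4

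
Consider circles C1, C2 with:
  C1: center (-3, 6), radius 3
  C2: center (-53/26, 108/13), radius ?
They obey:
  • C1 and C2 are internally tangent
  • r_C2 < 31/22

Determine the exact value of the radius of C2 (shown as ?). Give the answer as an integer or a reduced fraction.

1. [int C1,C2]  r_C2² − 6r_C2 + 11/4 = 0  ⇒  r_C2 = 1/2 or 11/2
2. given r_C2 < 31/22: keep 1/2

1/2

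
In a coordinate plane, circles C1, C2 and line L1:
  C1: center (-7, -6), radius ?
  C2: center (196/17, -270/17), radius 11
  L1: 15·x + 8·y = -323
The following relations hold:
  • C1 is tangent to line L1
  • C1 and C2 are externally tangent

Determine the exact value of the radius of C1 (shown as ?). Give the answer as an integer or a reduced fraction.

10

1. [C1‖L1]  r_C1² − 100 = 0  ⇒  r_C1 = 10 (r>0 drops 1)
2. [ext C1·C2]  r_C1² + 22r_C1 − 320 = 0  ⇒  r_C1 = 10 (r>0 drops 1)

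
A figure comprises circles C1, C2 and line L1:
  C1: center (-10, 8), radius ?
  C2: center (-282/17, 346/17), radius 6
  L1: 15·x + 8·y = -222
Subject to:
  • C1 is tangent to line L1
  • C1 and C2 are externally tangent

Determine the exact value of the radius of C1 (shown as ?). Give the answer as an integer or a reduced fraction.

8

1. [C1‖L1]  r_C1² − 64 = 0  ⇒  r_C1 = 8 (r>0 drops 1)
2. [ext C1·C2]  r_C1² + 12r_C1 − 160 = 0  ⇒  r_C1 = 8 (r>0 drops 1)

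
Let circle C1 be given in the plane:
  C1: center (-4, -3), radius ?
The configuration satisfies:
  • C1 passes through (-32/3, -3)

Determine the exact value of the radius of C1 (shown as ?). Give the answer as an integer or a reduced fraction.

20/3

1. [C1∋P]  r_C1² − 400/9 = 0  ⇒  r_C1 = 20/3 (r>0 drops 1)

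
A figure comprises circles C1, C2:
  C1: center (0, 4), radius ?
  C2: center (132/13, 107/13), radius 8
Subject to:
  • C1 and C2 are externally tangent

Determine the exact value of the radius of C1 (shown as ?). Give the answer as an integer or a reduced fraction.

3

1. [ext C1·C2]  r_C1² + 16r_C1 − 57 = 0  ⇒  r_C1 = 3 (r>0 drops 1)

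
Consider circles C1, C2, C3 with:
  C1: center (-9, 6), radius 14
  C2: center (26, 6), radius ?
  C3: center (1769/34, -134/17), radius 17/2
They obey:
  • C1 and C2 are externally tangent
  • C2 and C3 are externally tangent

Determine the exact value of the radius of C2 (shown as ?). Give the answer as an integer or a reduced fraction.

1. [ext C1·C2]  r_C2² + 28r_C2 − 1029 = 0  ⇒  r_C2 = 21 (r>0 drops 1)
2. [ext C2·C3]  r_C2² + 17r_C2 − 798 = 0  ⇒  r_C2 = 21 (r>0 drops 1)

21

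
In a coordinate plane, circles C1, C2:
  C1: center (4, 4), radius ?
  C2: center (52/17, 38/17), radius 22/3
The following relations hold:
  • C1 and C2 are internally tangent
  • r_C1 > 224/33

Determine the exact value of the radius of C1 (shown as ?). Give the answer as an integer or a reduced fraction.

1. [int C1,C2]  r_C1² − (44/3)r_C1 + 448/9 = 0  ⇒  r_C1 = 16/3 or 28/3
2. given r_C1 > 224/33: keep 28/3

28/3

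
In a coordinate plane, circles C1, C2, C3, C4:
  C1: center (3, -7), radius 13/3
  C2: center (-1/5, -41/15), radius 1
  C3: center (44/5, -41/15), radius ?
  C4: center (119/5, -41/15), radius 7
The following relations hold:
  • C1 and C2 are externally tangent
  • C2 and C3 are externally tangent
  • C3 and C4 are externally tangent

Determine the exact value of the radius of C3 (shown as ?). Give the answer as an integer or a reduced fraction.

8

1. [ext C2·C3]  r_C3² + 2r_C3 − 80 = 0  ⇒  r_C3 = 8 (r>0 drops 1)
2. [ext C3·C4]  r_C3² + 14r_C3 − 176 = 0  ⇒  r_C3 = 8 (r>0 drops 1)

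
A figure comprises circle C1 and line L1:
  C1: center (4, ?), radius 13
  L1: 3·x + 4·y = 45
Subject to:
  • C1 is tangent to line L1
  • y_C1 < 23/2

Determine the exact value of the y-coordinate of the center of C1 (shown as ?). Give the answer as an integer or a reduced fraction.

-8

1. [C1‖L1]  y_C1² − (33/2)y_C1 − 196 = 0  ⇒  y_C1 = -8 or 49/2
2. given y_C1 < 23/2: keep -8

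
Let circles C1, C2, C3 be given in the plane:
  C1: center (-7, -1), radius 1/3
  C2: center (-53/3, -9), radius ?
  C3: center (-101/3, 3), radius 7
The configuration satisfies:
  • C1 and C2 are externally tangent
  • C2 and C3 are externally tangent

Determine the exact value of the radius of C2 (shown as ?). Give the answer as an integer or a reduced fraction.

13

1. [ext C1·C2]  r_C2² + (2/3)r_C2 − 533/3 = 0  ⇒  r_C2 = 13 (r>0 drops 1)
2. [ext C2·C3]  r_C2² + 14r_C2 − 351 = 0  ⇒  r_C2 = 13 (r>0 drops 1)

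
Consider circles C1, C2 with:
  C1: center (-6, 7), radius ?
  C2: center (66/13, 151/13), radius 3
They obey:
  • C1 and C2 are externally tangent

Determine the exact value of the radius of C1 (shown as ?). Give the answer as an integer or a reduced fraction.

9

1. [ext C1·C2]  r_C1² + 6r_C1 − 135 = 0  ⇒  r_C1 = 9 (r>0 drops 1)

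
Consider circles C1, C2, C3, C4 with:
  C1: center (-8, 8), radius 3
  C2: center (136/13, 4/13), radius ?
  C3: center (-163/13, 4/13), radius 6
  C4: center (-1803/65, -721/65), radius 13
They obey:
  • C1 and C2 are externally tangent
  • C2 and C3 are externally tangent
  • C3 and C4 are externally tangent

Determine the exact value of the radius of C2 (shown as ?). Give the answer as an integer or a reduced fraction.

17

1. [ext C1·C2]  r_C2² + 6r_C2 − 391 = 0  ⇒  r_C2 = 17 (r>0 drops 1)
2. [ext C2·C3]  r_C2² + 12r_C2 − 493 = 0  ⇒  r_C2 = 17 (r>0 drops 1)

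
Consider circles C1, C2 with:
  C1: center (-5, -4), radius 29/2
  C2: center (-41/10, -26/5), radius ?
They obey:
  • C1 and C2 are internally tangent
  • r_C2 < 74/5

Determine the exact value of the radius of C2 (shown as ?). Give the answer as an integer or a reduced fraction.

13

1. [int C1,C2]  r_C2² − 29r_C2 + 208 = 0  ⇒  r_C2 = 13 or 16
2. given r_C2 < 74/5: keep 13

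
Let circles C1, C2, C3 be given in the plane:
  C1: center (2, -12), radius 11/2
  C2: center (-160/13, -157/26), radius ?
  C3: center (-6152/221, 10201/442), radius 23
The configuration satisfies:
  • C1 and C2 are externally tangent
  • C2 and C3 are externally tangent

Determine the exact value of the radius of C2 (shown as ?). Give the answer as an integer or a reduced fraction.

10

1. [ext C1·C2]  r_C2² + 11r_C2 − 210 = 0  ⇒  r_C2 = 10 (r>0 drops 1)
2. [ext C2·C3]  r_C2² + 46r_C2 − 560 = 0  ⇒  r_C2 = 10 (r>0 drops 1)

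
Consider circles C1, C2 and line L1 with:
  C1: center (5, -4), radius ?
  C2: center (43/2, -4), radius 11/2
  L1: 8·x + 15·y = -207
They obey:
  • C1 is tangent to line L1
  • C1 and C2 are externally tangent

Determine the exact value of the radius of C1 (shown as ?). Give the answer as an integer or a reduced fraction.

11

1. [C1‖L1]  r_C1² − 121 = 0  ⇒  r_C1 = 11 (r>0 drops 1)
2. [ext C1·C2]  r_C1² + 11r_C1 − 242 = 0  ⇒  r_C1 = 11 (r>0 drops 1)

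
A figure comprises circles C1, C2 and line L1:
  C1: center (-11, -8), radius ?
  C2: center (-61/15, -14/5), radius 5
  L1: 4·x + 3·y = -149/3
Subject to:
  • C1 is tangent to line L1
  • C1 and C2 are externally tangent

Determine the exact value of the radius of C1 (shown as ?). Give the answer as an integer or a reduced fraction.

11/3

1. [C1‖L1]  r_C1² − 121/9 = 0  ⇒  r_C1 = 11/3 (r>0 drops 1)
2. [ext C1·C2]  r_C1² + 10r_C1 − 451/9 = 0  ⇒  r_C1 = 11/3 (r>0 drops 1)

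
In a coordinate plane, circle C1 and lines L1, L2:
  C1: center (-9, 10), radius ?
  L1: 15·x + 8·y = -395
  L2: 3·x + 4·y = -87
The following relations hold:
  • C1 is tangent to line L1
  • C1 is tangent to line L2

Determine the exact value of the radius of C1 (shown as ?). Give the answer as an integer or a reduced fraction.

1. [C1‖L1]  r_C1² − 400 = 0  ⇒  r_C1 = 20 (r>0 drops 1)
2. [C1‖L2]  r_C1² − 400 = 0  ⇒  r_C1 = 20 (r>0 drops 1)

20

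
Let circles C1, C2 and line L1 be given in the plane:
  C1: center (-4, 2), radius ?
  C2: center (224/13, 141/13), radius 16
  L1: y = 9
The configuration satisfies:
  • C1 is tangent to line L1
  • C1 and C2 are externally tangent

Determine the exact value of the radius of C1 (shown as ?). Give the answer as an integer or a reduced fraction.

7

1. [C1‖L1]  r_C1² − 49 = 0  ⇒  r_C1 = 7 (r>0 drops 1)
2. [ext C1·C2]  r_C1² + 32r_C1 − 273 = 0  ⇒  r_C1 = 7 (r>0 drops 1)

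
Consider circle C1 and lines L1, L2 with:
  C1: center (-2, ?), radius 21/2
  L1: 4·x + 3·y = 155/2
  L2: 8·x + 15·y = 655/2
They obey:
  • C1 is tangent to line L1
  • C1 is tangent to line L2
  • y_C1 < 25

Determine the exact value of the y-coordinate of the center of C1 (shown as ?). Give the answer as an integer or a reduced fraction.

11

1. [C1‖L1]  y_C1² − 57y_C1 + 506 = 0  ⇒  y_C1 = 11 or 46
2. [C1‖L2]  y_C1² − (229/5)y_C1 + 1914/5 = 0  ⇒  y_C1 = 11 or 174/5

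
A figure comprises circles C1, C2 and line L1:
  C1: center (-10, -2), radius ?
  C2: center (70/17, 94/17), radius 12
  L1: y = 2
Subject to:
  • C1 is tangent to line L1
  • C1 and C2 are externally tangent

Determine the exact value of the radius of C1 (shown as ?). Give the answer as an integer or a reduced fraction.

1. [C1‖L1]  r_C1² − 16 = 0  ⇒  r_C1 = 4 (r>0 drops 1)
2. [ext C1·C2]  r_C1² + 24r_C1 − 112 = 0  ⇒  r_C1 = 4 (r>0 drops 1)

4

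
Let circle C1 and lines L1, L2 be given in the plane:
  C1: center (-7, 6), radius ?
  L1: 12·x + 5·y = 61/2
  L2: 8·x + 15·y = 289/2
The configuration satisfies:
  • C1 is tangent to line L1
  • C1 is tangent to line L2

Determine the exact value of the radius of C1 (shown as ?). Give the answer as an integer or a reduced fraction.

13/2

1. [C1‖L1]  r_C1² − 169/4 = 0  ⇒  r_C1 = 13/2 (r>0 drops 1)
2. [C1‖L2]  r_C1² − 169/4 = 0  ⇒  r_C1 = 13/2 (r>0 drops 1)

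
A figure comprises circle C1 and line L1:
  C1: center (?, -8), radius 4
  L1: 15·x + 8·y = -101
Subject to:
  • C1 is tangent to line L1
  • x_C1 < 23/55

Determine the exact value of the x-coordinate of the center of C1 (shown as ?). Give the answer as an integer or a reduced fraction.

1. [C1‖L1]  x_C1² + (74/15)x_C1 − 217/15 = 0  ⇒  x_C1 = -7 or 31/15
2. given x_C1 < 23/55: keep -7

-7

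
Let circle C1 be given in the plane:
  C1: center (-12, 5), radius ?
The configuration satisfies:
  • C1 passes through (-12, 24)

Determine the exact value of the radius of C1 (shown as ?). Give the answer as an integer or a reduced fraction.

1. [C1∋P]  r_C1² − 361 = 0  ⇒  r_C1 = 19 (r>0 drops 1)

19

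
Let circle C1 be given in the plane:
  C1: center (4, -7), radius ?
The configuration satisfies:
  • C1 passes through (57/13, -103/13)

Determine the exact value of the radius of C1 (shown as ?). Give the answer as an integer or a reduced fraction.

1. [C1∋P]  r_C1² − 1 = 0  ⇒  r_C1 = 1 (r>0 drops 1)

1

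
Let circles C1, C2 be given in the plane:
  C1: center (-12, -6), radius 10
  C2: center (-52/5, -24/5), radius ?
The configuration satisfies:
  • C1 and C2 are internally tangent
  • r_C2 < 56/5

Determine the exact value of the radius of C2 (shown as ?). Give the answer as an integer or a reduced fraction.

1. [int C1,C2]  r_C2² − 20r_C2 + 96 = 0  ⇒  r_C2 = 8 or 12
2. given r_C2 < 56/5: keep 8

8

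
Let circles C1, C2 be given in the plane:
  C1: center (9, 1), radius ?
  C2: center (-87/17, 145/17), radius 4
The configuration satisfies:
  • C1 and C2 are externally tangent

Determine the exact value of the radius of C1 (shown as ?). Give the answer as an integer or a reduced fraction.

12

1. [ext C1·C2]  r_C1² + 8r_C1 − 240 = 0  ⇒  r_C1 = 12 (r>0 drops 1)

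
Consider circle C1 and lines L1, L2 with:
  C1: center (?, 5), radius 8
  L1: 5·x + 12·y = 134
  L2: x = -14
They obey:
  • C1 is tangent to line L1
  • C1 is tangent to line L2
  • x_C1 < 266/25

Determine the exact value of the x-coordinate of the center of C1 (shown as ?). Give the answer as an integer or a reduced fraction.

1. [C1‖L1]  x_C1² − (148/5)x_C1 − 1068/5 = 0  ⇒  x_C1 = -6 or 178/5
2. [C1‖L2]  x_C1² + 28x_C1 + 132 = 0  ⇒  x_C1 = -22 or -6

-6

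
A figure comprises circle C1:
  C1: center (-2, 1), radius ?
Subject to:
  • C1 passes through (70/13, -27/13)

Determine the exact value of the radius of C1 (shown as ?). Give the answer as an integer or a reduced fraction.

1. [C1∋P]  r_C1² − 64 = 0  ⇒  r_C1 = 8 (r>0 drops 1)

8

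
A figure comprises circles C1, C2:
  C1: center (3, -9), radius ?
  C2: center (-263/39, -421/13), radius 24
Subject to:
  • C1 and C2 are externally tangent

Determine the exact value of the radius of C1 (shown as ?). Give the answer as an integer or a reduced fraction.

4/3

1. [ext C1·C2]  r_C1² + 48r_C1 − 592/9 = 0  ⇒  r_C1 = 4/3 (r>0 drops 1)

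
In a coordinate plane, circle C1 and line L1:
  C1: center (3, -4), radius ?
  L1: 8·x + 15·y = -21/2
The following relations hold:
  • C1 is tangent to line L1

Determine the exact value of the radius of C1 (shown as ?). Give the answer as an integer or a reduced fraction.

3/2

1. [C1‖L1]  r_C1² − 9/4 = 0  ⇒  r_C1 = 3/2 (r>0 drops 1)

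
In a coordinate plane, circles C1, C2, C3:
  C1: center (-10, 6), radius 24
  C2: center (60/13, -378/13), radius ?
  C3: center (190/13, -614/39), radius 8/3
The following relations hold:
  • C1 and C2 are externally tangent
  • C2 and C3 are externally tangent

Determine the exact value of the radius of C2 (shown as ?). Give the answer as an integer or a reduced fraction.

14

1. [ext C1·C2]  r_C2² + 48r_C2 − 868 = 0  ⇒  r_C2 = 14 (r>0 drops 1)
2. [ext C2·C3]  r_C2² + (16/3)r_C2 − 812/3 = 0  ⇒  r_C2 = 14 (r>0 drops 1)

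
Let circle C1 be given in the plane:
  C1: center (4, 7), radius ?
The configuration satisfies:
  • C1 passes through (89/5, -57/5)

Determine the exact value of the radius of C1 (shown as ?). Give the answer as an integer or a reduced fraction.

23

1. [C1∋P]  r_C1² − 529 = 0  ⇒  r_C1 = 23 (r>0 drops 1)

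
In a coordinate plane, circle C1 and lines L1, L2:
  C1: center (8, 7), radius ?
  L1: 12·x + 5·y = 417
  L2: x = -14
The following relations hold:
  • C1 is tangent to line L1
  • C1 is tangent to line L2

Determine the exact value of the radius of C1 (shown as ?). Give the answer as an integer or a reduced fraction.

1. [C1‖L1]  r_C1² − 484 = 0  ⇒  r_C1 = 22 (r>0 drops 1)
2. [C1‖L2]  r_C1² − 484 = 0  ⇒  r_C1 = 22 (r>0 drops 1)

22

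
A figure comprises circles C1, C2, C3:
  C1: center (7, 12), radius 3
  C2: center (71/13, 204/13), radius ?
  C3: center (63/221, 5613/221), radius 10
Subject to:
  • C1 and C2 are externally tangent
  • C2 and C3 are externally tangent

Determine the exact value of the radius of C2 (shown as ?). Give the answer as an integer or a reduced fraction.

1. [ext C1·C2]  r_C2² + 6r_C2 − 7 = 0  ⇒  r_C2 = 1 (r>0 drops 1)
2. [ext C2·C3]  r_C2² + 20r_C2 − 21 = 0  ⇒  r_C2 = 1 (r>0 drops 1)

1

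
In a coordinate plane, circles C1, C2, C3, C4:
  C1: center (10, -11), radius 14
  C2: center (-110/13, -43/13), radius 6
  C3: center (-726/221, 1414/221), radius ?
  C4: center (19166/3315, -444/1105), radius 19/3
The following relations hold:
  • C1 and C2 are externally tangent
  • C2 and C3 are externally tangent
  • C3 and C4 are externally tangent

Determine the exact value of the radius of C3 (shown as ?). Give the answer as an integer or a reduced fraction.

5

1. [ext C2·C3]  r_C3² + 12r_C3 − 85 = 0  ⇒  r_C3 = 5 (r>0 drops 1)
2. [ext C3·C4]  r_C3² + (38/3)r_C3 − 265/3 = 0  ⇒  r_C3 = 5 (r>0 drops 1)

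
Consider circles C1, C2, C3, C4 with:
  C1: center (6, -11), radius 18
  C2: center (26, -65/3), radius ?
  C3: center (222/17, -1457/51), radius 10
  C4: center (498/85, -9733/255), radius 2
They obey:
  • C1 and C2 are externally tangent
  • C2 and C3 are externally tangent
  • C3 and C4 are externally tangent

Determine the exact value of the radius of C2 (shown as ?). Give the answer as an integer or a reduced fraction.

14/3

1. [ext C1·C2]  r_C2² + 36r_C2 − 1708/9 = 0  ⇒  r_C2 = 14/3 (r>0 drops 1)
2. [ext C2·C3]  r_C2² + 20r_C2 − 1036/9 = 0  ⇒  r_C2 = 14/3 (r>0 drops 1)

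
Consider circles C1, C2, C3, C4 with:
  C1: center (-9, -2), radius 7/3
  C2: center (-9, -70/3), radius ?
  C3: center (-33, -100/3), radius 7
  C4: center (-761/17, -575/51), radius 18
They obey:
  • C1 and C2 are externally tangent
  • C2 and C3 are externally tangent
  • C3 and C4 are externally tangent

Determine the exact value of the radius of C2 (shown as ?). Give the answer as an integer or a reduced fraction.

1. [ext C1·C2]  r_C2² + (14/3)r_C2 − 1349/3 = 0  ⇒  r_C2 = 19 (r>0 drops 1)
2. [ext C2·C3]  r_C2² + 14r_C2 − 627 = 0  ⇒  r_C2 = 19 (r>0 drops 1)

19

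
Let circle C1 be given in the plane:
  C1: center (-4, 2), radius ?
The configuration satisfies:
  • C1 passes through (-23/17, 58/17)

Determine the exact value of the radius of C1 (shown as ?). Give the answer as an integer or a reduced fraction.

3

1. [C1∋P]  r_C1² − 9 = 0  ⇒  r_C1 = 3 (r>0 drops 1)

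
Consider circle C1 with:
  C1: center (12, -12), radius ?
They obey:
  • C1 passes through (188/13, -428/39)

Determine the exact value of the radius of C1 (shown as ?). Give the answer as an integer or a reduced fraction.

8/3

1. [C1∋P]  r_C1² − 64/9 = 0  ⇒  r_C1 = 8/3 (r>0 drops 1)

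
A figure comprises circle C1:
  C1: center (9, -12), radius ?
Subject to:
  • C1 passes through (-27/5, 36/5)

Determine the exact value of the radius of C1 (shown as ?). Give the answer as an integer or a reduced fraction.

1. [C1∋P]  r_C1² − 576 = 0  ⇒  r_C1 = 24 (r>0 drops 1)

24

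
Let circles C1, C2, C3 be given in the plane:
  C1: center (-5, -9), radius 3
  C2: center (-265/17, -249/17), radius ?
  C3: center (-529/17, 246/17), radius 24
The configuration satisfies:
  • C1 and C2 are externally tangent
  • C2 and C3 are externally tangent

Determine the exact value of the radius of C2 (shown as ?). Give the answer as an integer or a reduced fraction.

9

1. [ext C1·C2]  r_C2² + 6r_C2 − 135 = 0  ⇒  r_C2 = 9 (r>0 drops 1)
2. [ext C2·C3]  r_C2² + 48r_C2 − 513 = 0  ⇒  r_C2 = 9 (r>0 drops 1)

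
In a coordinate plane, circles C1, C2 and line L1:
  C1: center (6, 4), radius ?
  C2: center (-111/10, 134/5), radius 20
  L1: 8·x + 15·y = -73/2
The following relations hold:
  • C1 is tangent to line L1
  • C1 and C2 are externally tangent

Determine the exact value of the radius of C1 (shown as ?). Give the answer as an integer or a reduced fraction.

1. [C1‖L1]  r_C1² − 289/4 = 0  ⇒  r_C1 = 17/2 (r>0 drops 1)
2. [ext C1·C2]  r_C1² + 40r_C1 − 1649/4 = 0  ⇒  r_C1 = 17/2 (r>0 drops 1)

17/2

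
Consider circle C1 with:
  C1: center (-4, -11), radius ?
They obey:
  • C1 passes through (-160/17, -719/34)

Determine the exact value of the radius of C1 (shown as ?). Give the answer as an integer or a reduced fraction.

23/2

1. [C1∋P]  r_C1² − 529/4 = 0  ⇒  r_C1 = 23/2 (r>0 drops 1)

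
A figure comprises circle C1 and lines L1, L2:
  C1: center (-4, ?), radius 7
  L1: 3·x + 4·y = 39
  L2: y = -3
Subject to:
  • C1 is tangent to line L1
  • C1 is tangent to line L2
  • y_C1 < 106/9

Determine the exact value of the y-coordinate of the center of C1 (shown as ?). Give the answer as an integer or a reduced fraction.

4

1. [C1‖L1]  y_C1² − (51/2)y_C1 + 86 = 0  ⇒  y_C1 = 4 or 43/2
2. [C1‖L2]  y_C1² + 6y_C1 − 40 = 0  ⇒  y_C1 = -10 or 4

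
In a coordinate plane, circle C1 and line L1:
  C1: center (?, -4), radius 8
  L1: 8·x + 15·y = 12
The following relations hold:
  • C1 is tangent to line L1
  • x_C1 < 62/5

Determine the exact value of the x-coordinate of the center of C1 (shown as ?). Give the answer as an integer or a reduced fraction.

-8

1. [C1‖L1]  x_C1² − 18x_C1 − 208 = 0  ⇒  x_C1 = -8 or 26
2. given x_C1 < 62/5: keep -8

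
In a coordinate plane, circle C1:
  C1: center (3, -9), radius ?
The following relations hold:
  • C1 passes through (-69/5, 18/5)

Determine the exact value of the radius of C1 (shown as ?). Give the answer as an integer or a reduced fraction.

1. [C1∋P]  r_C1² − 441 = 0  ⇒  r_C1 = 21 (r>0 drops 1)

21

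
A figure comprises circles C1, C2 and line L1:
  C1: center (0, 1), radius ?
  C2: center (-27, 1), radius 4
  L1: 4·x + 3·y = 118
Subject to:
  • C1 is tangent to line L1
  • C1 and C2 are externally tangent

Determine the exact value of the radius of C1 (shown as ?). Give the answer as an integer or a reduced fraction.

23

1. [C1‖L1]  r_C1² − 529 = 0  ⇒  r_C1 = 23 (r>0 drops 1)
2. [ext C1·C2]  r_C1² + 8r_C1 − 713 = 0  ⇒  r_C1 = 23 (r>0 drops 1)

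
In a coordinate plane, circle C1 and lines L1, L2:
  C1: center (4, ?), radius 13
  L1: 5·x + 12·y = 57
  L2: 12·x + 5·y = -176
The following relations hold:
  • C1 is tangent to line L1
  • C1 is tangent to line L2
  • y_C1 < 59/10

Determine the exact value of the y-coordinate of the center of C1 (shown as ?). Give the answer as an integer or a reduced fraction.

-11

1. [C1‖L1]  y_C1² − (37/6)y_C1 − 1133/6 = 0  ⇒  y_C1 = -11 or 103/6
2. [C1‖L2]  y_C1² + (448/5)y_C1 + 4323/5 = 0  ⇒  y_C1 = -393/5 or -11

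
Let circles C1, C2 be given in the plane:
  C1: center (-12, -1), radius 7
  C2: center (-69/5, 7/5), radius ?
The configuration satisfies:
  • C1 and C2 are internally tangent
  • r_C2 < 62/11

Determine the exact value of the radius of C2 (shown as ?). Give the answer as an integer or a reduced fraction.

1. [int C1,C2]  r_C2² − 14r_C2 + 40 = 0  ⇒  r_C2 = 4 or 10
2. given r_C2 < 62/11: keep 4

4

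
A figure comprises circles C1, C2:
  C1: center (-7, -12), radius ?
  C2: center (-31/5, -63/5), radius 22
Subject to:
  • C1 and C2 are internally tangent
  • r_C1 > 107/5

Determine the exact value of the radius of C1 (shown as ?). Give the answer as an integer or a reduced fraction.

1. [int C1,C2]  r_C1² − 44r_C1 + 483 = 0  ⇒  r_C1 = 21 or 23
2. given r_C1 > 107/5: keep 23

23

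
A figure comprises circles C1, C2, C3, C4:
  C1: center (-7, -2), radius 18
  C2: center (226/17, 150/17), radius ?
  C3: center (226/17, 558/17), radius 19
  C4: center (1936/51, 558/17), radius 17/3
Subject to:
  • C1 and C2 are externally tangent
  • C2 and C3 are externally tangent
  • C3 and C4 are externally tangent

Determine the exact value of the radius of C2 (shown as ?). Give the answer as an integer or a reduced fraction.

1. [ext C1·C2]  r_C2² + 36r_C2 − 205 = 0  ⇒  r_C2 = 5 (r>0 drops 1)
2. [ext C2·C3]  r_C2² + 38r_C2 − 215 = 0  ⇒  r_C2 = 5 (r>0 drops 1)

5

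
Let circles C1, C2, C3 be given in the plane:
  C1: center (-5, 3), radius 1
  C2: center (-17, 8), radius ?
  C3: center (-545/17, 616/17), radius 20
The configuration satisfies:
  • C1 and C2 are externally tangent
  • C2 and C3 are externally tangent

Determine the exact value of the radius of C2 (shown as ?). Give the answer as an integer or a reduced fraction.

12

1. [ext C1·C2]  r_C2² + 2r_C2 − 168 = 0  ⇒  r_C2 = 12 (r>0 drops 1)
2. [ext C2·C3]  r_C2² + 40r_C2 − 624 = 0  ⇒  r_C2 = 12 (r>0 drops 1)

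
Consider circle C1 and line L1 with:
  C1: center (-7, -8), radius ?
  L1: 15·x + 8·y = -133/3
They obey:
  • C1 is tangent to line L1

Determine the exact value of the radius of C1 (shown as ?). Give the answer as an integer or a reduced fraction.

1. [C1‖L1]  r_C1² − 484/9 = 0  ⇒  r_C1 = 22/3 (r>0 drops 1)

22/3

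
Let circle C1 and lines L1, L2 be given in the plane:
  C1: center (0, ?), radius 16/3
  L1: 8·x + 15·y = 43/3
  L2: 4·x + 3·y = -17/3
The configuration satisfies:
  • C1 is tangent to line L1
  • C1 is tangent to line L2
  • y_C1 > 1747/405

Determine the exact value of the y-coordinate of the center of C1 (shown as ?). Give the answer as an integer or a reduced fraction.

1. [C1‖L1]  y_C1² − (86/45)y_C1 − 1603/45 = 0  ⇒  y_C1 = -229/45 or 7
2. [C1‖L2]  y_C1² + (34/9)y_C1 − 679/9 = 0  ⇒  y_C1 = -97/9 or 7

7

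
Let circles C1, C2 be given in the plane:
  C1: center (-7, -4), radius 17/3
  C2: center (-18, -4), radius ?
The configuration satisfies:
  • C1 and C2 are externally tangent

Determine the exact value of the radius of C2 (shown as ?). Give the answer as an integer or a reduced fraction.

1. [ext C1·C2]  r_C2² + (34/3)r_C2 − 800/9 = 0  ⇒  r_C2 = 16/3 (r>0 drops 1)

16/3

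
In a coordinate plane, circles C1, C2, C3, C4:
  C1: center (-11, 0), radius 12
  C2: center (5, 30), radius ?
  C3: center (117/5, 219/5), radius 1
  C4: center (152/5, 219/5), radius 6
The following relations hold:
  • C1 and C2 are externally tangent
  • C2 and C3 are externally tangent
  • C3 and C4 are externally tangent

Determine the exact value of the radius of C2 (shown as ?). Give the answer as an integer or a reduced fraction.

1. [ext C1·C2]  r_C2² + 24r_C2 − 1012 = 0  ⇒  r_C2 = 22 (r>0 drops 1)
2. [ext C2·C3]  r_C2² + 2r_C2 − 528 = 0  ⇒  r_C2 = 22 (r>0 drops 1)

22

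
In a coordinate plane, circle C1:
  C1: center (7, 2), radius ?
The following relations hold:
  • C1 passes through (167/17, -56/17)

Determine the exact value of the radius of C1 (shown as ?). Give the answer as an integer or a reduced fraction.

6

1. [C1∋P]  r_C1² − 36 = 0  ⇒  r_C1 = 6 (r>0 drops 1)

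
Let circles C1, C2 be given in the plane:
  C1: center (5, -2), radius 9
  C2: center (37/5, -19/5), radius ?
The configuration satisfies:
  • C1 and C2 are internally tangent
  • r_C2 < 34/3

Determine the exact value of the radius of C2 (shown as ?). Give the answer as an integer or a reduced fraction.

6

1. [int C1,C2]  r_C2² − 18r_C2 + 72 = 0  ⇒  r_C2 = 6 or 12
2. given r_C2 < 34/3: keep 6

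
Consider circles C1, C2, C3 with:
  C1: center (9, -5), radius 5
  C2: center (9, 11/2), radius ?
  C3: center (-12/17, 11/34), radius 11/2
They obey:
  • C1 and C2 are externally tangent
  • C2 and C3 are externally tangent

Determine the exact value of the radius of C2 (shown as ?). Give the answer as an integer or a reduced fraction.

1. [ext C1·C2]  r_C2² + 10r_C2 − 341/4 = 0  ⇒  r_C2 = 11/2 (r>0 drops 1)
2. [ext C2·C3]  r_C2² + 11r_C2 − 363/4 = 0  ⇒  r_C2 = 11/2 (r>0 drops 1)

11/2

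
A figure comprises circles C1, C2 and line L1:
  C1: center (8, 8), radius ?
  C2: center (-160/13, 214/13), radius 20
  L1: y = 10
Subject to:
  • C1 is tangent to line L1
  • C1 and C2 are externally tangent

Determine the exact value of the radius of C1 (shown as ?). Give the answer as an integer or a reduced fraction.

1. [C1‖L1]  r_C1² − 4 = 0  ⇒  r_C1 = 2 (r>0 drops 1)
2. [ext C1·C2]  r_C1² + 40r_C1 − 84 = 0  ⇒  r_C1 = 2 (r>0 drops 1)

2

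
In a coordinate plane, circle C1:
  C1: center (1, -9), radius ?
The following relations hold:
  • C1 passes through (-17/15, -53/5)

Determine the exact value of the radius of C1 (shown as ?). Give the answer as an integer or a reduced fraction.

1. [C1∋P]  r_C1² − 64/9 = 0  ⇒  r_C1 = 8/3 (r>0 drops 1)

8/3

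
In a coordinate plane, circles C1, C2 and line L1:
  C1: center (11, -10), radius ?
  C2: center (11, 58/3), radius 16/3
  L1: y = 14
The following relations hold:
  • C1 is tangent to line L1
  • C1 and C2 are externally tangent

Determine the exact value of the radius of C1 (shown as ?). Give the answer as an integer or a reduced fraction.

24

1. [C1‖L1]  r_C1² − 576 = 0  ⇒  r_C1 = 24 (r>0 drops 1)
2. [ext C1·C2]  r_C1² + (32/3)r_C1 − 832 = 0  ⇒  r_C1 = 24 (r>0 drops 1)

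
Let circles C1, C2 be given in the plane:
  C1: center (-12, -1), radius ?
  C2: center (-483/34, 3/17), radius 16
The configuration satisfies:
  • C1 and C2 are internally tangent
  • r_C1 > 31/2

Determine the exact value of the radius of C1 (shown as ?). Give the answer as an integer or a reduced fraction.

37/2

1. [int C1,C2]  r_C1² − 32r_C1 + 999/4 = 0  ⇒  r_C1 = 27/2 or 37/2
2. given r_C1 > 31/2: keep 37/2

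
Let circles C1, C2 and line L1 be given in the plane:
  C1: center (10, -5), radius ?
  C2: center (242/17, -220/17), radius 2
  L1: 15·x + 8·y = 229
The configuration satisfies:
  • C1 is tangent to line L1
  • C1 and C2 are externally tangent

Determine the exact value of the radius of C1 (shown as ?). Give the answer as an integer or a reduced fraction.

7

1. [C1‖L1]  r_C1² − 49 = 0  ⇒  r_C1 = 7 (r>0 drops 1)
2. [ext C1·C2]  r_C1² + 4r_C1 − 77 = 0  ⇒  r_C1 = 7 (r>0 drops 1)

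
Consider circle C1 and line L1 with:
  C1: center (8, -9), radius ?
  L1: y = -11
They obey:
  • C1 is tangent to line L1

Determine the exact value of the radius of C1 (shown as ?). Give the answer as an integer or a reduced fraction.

1. [C1‖L1]  r_C1² − 4 = 0  ⇒  r_C1 = 2 (r>0 drops 1)

2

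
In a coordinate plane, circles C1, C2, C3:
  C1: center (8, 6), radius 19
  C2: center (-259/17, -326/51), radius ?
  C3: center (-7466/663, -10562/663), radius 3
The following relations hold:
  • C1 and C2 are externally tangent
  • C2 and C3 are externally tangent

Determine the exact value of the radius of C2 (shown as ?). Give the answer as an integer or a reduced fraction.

1. [ext C1·C2]  r_C2² + 38r_C2 − 2992/9 = 0  ⇒  r_C2 = 22/3 (r>0 drops 1)
2. [ext C2·C3]  r_C2² + 6r_C2 − 880/9 = 0  ⇒  r_C2 = 22/3 (r>0 drops 1)

22/3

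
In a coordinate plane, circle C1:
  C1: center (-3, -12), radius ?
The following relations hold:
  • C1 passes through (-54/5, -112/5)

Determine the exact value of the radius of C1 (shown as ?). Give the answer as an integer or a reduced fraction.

13

1. [C1∋P]  r_C1² − 169 = 0  ⇒  r_C1 = 13 (r>0 drops 1)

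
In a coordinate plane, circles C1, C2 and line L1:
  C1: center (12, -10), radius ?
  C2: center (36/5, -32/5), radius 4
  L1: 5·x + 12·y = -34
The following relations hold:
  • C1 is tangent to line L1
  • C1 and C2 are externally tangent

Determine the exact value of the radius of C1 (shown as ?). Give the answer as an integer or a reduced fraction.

2

1. [C1‖L1]  r_C1² − 4 = 0  ⇒  r_C1 = 2 (r>0 drops 1)
2. [ext C1·C2]  r_C1² + 8r_C1 − 20 = 0  ⇒  r_C1 = 2 (r>0 drops 1)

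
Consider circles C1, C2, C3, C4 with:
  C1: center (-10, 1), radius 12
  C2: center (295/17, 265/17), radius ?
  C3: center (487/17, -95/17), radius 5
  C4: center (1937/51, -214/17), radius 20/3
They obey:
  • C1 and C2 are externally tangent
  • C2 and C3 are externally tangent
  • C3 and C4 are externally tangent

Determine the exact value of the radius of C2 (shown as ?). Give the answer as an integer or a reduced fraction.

19

1. [ext C1·C2]  r_C2² + 24r_C2 − 817 = 0  ⇒  r_C2 = 19 (r>0 drops 1)
2. [ext C2·C3]  r_C2² + 10r_C2 − 551 = 0  ⇒  r_C2 = 19 (r>0 drops 1)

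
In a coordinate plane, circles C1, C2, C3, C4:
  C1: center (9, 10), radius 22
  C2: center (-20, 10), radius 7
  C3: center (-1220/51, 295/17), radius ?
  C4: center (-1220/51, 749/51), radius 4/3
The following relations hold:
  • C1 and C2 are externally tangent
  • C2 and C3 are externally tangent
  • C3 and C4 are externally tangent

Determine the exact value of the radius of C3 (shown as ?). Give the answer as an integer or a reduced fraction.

4/3

1. [ext C2·C3]  r_C3² + 14r_C3 − 184/9 = 0  ⇒  r_C3 = 4/3 (r>0 drops 1)
2. [ext C3·C4]  r_C3² + (8/3)r_C3 − 16/3 = 0  ⇒  r_C3 = 4/3 (r>0 drops 1)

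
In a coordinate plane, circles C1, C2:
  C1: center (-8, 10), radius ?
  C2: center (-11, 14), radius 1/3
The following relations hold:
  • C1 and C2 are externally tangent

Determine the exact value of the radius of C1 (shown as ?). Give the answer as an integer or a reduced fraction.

14/3

1. [ext C1·C2]  r_C1² + (2/3)r_C1 − 224/9 = 0  ⇒  r_C1 = 14/3 (r>0 drops 1)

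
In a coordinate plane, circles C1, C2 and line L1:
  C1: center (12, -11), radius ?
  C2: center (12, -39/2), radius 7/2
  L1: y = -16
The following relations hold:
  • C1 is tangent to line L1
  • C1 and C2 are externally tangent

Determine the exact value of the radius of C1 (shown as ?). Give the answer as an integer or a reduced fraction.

1. [C1‖L1]  r_C1² − 25 = 0  ⇒  r_C1 = 5 (r>0 drops 1)
2. [ext C1·C2]  r_C1² + 7r_C1 − 60 = 0  ⇒  r_C1 = 5 (r>0 drops 1)

5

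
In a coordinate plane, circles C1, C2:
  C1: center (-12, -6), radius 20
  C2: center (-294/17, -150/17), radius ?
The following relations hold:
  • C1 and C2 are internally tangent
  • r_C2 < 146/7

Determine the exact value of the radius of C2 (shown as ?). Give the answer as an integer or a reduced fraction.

14

1. [int C1,C2]  r_C2² − 40r_C2 + 364 = 0  ⇒  r_C2 = 14 or 26
2. given r_C2 < 146/7: keep 14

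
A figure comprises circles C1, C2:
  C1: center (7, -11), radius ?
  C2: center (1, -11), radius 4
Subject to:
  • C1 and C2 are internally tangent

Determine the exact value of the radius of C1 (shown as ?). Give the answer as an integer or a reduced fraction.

10

1. [int C1,C2]  r_C1² − 8r_C1 − 20 = 0  ⇒  r_C1 = 10 (r>0 drops 1)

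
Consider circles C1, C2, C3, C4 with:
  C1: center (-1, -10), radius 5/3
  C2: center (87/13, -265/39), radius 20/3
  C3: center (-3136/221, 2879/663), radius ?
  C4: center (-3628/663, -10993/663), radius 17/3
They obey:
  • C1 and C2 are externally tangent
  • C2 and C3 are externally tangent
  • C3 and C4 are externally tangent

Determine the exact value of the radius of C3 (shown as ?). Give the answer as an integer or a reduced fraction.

17

1. [ext C2·C3]  r_C3² + (40/3)r_C3 − 1547/3 = 0  ⇒  r_C3 = 17 (r>0 drops 1)
2. [ext C3·C4]  r_C3² + (34/3)r_C3 − 1445/3 = 0  ⇒  r_C3 = 17 (r>0 drops 1)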